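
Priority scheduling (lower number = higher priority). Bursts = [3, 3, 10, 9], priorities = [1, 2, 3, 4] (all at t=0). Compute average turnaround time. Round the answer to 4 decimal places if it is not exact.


Sort by priority (ascending = highest first):
Order: [(1, 3), (2, 3), (3, 10), (4, 9)]
Completion times:
  Priority 1, burst=3, C=3
  Priority 2, burst=3, C=6
  Priority 3, burst=10, C=16
  Priority 4, burst=9, C=25
Average turnaround = 50/4 = 12.5

12.5


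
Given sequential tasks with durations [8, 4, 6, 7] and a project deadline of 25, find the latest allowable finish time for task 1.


LF(activity 1) = deadline - sum of successor durations
Successors: activities 2 through 4 with durations [4, 6, 7]
Sum of successor durations = 17
LF = 25 - 17 = 8

8


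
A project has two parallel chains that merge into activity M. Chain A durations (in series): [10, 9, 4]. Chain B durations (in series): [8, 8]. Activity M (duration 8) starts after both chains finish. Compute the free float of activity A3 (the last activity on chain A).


ES(A3) = sum of predecessors on chain A = 19
EF(A3) = ES + duration = 19 + 4 = 23
Successor of A3 is M. ES(M) = max(sum(A), sum(B)) = max(23, 16) = 23
Free float = ES(successor) - EF(current) = 23 - 23 = 0

0


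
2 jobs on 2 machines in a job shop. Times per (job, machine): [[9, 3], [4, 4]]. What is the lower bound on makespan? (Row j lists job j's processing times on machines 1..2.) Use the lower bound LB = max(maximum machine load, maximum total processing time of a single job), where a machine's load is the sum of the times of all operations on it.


Machine loads:
  Machine 1: 9 + 4 = 13
  Machine 2: 3 + 4 = 7
Max machine load = 13
Job totals:
  Job 1: 12
  Job 2: 8
Max job total = 12
Lower bound = max(13, 12) = 13

13


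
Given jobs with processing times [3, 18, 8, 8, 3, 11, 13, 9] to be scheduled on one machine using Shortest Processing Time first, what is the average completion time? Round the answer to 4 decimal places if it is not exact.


Sort jobs by processing time (SPT order): [3, 3, 8, 8, 9, 11, 13, 18]
Compute completion times sequentially:
  Job 1: processing = 3, completes at 3
  Job 2: processing = 3, completes at 6
  Job 3: processing = 8, completes at 14
  Job 4: processing = 8, completes at 22
  Job 5: processing = 9, completes at 31
  Job 6: processing = 11, completes at 42
  Job 7: processing = 13, completes at 55
  Job 8: processing = 18, completes at 73
Sum of completion times = 246
Average completion time = 246/8 = 30.75

30.75


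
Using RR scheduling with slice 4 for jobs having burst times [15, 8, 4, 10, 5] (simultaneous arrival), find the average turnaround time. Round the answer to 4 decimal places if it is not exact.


Time quantum = 4
Execution trace:
  J1 runs 4 units, time = 4
  J2 runs 4 units, time = 8
  J3 runs 4 units, time = 12
  J4 runs 4 units, time = 16
  J5 runs 4 units, time = 20
  J1 runs 4 units, time = 24
  J2 runs 4 units, time = 28
  J4 runs 4 units, time = 32
  J5 runs 1 units, time = 33
  J1 runs 4 units, time = 37
  J4 runs 2 units, time = 39
  J1 runs 3 units, time = 42
Finish times: [42, 28, 12, 39, 33]
Average turnaround = 154/5 = 30.8

30.8


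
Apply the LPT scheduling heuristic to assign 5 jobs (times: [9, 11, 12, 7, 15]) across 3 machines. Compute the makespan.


Sort jobs in decreasing order (LPT): [15, 12, 11, 9, 7]
Assign each job to the least loaded machine:
  Machine 1: jobs [15], load = 15
  Machine 2: jobs [12, 7], load = 19
  Machine 3: jobs [11, 9], load = 20
Makespan = max load = 20

20


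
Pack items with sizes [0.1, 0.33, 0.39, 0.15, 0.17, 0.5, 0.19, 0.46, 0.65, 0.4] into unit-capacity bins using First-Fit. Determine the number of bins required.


Place items sequentially using First-Fit:
  Item 0.1 -> new Bin 1
  Item 0.33 -> Bin 1 (now 0.43)
  Item 0.39 -> Bin 1 (now 0.82)
  Item 0.15 -> Bin 1 (now 0.97)
  Item 0.17 -> new Bin 2
  Item 0.5 -> Bin 2 (now 0.67)
  Item 0.19 -> Bin 2 (now 0.86)
  Item 0.46 -> new Bin 3
  Item 0.65 -> new Bin 4
  Item 0.4 -> Bin 3 (now 0.86)
Total bins used = 4

4


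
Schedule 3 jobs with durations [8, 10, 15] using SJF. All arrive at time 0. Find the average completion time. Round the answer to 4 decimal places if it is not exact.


SJF order (ascending): [8, 10, 15]
Completion times:
  Job 1: burst=8, C=8
  Job 2: burst=10, C=18
  Job 3: burst=15, C=33
Average completion = 59/3 = 19.6667

19.6667


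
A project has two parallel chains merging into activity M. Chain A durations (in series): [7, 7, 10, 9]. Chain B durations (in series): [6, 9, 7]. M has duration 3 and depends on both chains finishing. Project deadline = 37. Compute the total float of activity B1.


Forward pass: ES(B1) = sum of predecessors on chain B = 0
EF = ES + duration = 0 + 6 = 6
Backward pass: LF(M) = deadline = 37; LS(M) = 37 - 3 = 34
LF(B1) = LS(M) - sum(successors on chain B) = 34 - 16 = 18
LS = LF - duration = 18 - 6 = 12
Total float = LS - ES = 12 - 0 = 12

12


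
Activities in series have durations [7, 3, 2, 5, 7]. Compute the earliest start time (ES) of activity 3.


Activity 3 starts after activities 1 through 2 complete.
Predecessor durations: [7, 3]
ES = 7 + 3 = 10

10


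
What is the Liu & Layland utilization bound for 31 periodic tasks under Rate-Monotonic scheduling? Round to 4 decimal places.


Compute 2^(1/31) = 1.0226114356
Subtract 1: 1.0226114356 - 1 = 0.0226114356
Multiply by n: 31 * 0.0226114356 = 0.7009545036
Round to 4 dp: 0.7010

0.7010


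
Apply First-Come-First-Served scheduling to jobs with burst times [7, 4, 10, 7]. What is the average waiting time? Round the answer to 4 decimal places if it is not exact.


FCFS order (as given): [7, 4, 10, 7]
Waiting times:
  Job 1: wait = 0
  Job 2: wait = 7
  Job 3: wait = 11
  Job 4: wait = 21
Sum of waiting times = 39
Average waiting time = 39/4 = 9.75

9.75


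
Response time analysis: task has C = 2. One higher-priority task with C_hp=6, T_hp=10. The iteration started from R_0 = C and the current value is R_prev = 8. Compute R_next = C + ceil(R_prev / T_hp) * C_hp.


R_next = C + ceil(R_prev / T_hp) * C_hp
ceil(8 / 10) = ceil(0.8) = 1
Interference = 1 * 6 = 6
R_next = 2 + 6 = 8
R_next = R_prev, so the iteration has converged (response time = 8).

8


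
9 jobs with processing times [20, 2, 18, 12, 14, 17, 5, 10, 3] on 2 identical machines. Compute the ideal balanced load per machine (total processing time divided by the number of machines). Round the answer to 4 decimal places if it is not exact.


Total processing time = 20 + 2 + 18 + 12 + 14 + 17 + 5 + 10 + 3 = 101
Number of machines = 2
Ideal balanced load = 101 / 2 = 50.5

50.5


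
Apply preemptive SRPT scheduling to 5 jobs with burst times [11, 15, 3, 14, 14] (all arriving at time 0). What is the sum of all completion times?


Since all jobs arrive at t=0, SRPT equals SPT ordering.
SPT order: [3, 11, 14, 14, 15]
Completion times:
  Job 1: p=3, C=3
  Job 2: p=11, C=14
  Job 3: p=14, C=28
  Job 4: p=14, C=42
  Job 5: p=15, C=57
Total completion time = 3 + 14 + 28 + 42 + 57 = 144

144


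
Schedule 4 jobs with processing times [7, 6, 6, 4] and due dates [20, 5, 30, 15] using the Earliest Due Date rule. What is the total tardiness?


Sort by due date (EDD order): [(6, 5), (4, 15), (7, 20), (6, 30)]
Compute completion times and tardiness:
  Job 1: p=6, d=5, C=6, tardiness=max(0,6-5)=1
  Job 2: p=4, d=15, C=10, tardiness=max(0,10-15)=0
  Job 3: p=7, d=20, C=17, tardiness=max(0,17-20)=0
  Job 4: p=6, d=30, C=23, tardiness=max(0,23-30)=0
Total tardiness = 1

1


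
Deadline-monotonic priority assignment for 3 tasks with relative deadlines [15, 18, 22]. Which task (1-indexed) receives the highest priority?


Sort tasks by relative deadline (ascending):
  Task 1: deadline = 15
  Task 2: deadline = 18
  Task 3: deadline = 22
Priority order (highest first): [1, 2, 3]
Highest priority task = 1

1


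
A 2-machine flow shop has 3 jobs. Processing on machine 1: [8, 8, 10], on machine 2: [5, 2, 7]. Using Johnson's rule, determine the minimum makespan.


Apply Johnson's rule:
  Group 1 (a <= b): []
  Group 2 (a > b): [(3, 10, 7), (1, 8, 5), (2, 8, 2)]
Optimal job order: [3, 1, 2]
Schedule:
  Job 3: M1 done at 10, M2 done at 17
  Job 1: M1 done at 18, M2 done at 23
  Job 2: M1 done at 26, M2 done at 28
Makespan = 28

28


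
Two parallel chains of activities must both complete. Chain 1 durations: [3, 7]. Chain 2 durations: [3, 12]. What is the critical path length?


Path A total = 3 + 7 = 10
Path B total = 3 + 12 = 15
Critical path = longest path = max(10, 15) = 15

15


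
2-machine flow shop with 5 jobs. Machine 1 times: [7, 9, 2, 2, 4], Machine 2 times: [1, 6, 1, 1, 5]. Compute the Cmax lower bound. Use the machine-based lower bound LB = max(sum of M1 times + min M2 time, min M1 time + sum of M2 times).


LB1 = sum(M1 times) + min(M2 times) = 24 + 1 = 25
LB2 = min(M1 times) + sum(M2 times) = 2 + 14 = 16
Lower bound = max(LB1, LB2) = max(25, 16) = 25

25


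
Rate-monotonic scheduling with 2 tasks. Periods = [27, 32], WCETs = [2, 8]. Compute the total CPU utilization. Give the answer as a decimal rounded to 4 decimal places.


Compute individual utilizations (exact fractions):
  Task 1: C/T = 2/27 (approx. 0.0741)
  Task 2: C/T = 8/32 = 1/4 (approx. 0.25)
Total utilization U = 2/27 + 1/4 = 35/108
Rounded to 4 decimal places: U = 0.3241
RM (Liu & Layland) bound for 2 tasks = 0.828427; compare with U = 35/108 (approx. 0.324074)
U <= bound, so schedulable by RM sufficient condition.

0.3241


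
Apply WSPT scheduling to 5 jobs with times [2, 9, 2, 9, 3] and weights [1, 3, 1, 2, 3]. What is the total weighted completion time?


Compute p/w ratios and sort ascending (WSPT): [(3, 3), (2, 1), (2, 1), (9, 3), (9, 2)]
Compute weighted completion times:
  Job (p=3,w=3): C=3, w*C=3*3=9
  Job (p=2,w=1): C=5, w*C=1*5=5
  Job (p=2,w=1): C=7, w*C=1*7=7
  Job (p=9,w=3): C=16, w*C=3*16=48
  Job (p=9,w=2): C=25, w*C=2*25=50
Total weighted completion time = 119

119


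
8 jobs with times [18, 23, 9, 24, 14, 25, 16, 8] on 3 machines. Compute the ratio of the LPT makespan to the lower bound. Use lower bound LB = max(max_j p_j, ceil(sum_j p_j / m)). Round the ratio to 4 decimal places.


LPT order: [25, 24, 23, 18, 16, 14, 9, 8]
Machine loads after assignment: [48, 48, 41]
LPT makespan = 48
Lower bound = max(max_job, ceil(total/3)) = max(25, 46) = 46
Ratio = 48 / 46 = 1.0435

1.0435


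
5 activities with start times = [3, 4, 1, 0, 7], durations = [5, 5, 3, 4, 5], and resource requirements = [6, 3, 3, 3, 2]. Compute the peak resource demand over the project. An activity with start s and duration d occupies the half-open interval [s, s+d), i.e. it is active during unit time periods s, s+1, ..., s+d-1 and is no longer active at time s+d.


Each activity i is active on [start_i, start_i + duration_i).
Compute total resource usage per time slot:
  t=0: active resources = [3], total = 3
  t=1: active resources = [3, 3], total = 6
  t=2: active resources = [3, 3], total = 6
  t=3: active resources = [6, 3, 3], total = 12
  t=4: active resources = [6, 3], total = 9
  t=5: active resources = [6, 3], total = 9
  t=6: active resources = [6, 3], total = 9
  t=7: active resources = [6, 3, 2], total = 11
  t=8: active resources = [3, 2], total = 5
  t=9: active resources = [2], total = 2
  t=10: active resources = [2], total = 2
  t=11: active resources = [2], total = 2
Peak resource demand = 12

12


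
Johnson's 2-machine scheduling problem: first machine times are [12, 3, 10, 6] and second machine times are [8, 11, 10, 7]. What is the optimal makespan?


Apply Johnson's rule:
  Group 1 (a <= b): [(2, 3, 11), (4, 6, 7), (3, 10, 10)]
  Group 2 (a > b): [(1, 12, 8)]
Optimal job order: [2, 4, 3, 1]
Schedule:
  Job 2: M1 done at 3, M2 done at 14
  Job 4: M1 done at 9, M2 done at 21
  Job 3: M1 done at 19, M2 done at 31
  Job 1: M1 done at 31, M2 done at 39
Makespan = 39

39


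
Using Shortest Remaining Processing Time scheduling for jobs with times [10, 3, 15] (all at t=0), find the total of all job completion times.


Since all jobs arrive at t=0, SRPT equals SPT ordering.
SPT order: [3, 10, 15]
Completion times:
  Job 1: p=3, C=3
  Job 2: p=10, C=13
  Job 3: p=15, C=28
Total completion time = 3 + 13 + 28 = 44

44


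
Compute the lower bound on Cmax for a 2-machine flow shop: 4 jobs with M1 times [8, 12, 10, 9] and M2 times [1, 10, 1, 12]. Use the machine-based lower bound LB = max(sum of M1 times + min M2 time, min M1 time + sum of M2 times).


LB1 = sum(M1 times) + min(M2 times) = 39 + 1 = 40
LB2 = min(M1 times) + sum(M2 times) = 8 + 24 = 32
Lower bound = max(LB1, LB2) = max(40, 32) = 40

40


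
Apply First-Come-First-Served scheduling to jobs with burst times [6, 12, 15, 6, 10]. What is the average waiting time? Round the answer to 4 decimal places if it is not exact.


FCFS order (as given): [6, 12, 15, 6, 10]
Waiting times:
  Job 1: wait = 0
  Job 2: wait = 6
  Job 3: wait = 18
  Job 4: wait = 33
  Job 5: wait = 39
Sum of waiting times = 96
Average waiting time = 96/5 = 19.2

19.2


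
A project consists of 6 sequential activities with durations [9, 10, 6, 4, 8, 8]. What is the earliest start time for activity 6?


Activity 6 starts after activities 1 through 5 complete.
Predecessor durations: [9, 10, 6, 4, 8]
ES = 9 + 10 + 6 + 4 + 8 = 37

37


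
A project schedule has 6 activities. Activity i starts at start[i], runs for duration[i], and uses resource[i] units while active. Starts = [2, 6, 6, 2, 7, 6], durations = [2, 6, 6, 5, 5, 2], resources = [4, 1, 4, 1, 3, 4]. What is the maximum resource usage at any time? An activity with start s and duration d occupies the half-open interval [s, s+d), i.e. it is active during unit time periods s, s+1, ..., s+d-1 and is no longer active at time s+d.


Each activity i is active on [start_i, start_i + duration_i).
Compute total resource usage per time slot:
  t=0: active resources = [], total = 0
  t=1: active resources = [], total = 0
  t=2: active resources = [4, 1], total = 5
  t=3: active resources = [4, 1], total = 5
  t=4: active resources = [1], total = 1
  t=5: active resources = [1], total = 1
  t=6: active resources = [1, 4, 1, 4], total = 10
  t=7: active resources = [1, 4, 3, 4], total = 12
  t=8: active resources = [1, 4, 3], total = 8
  t=9: active resources = [1, 4, 3], total = 8
  t=10: active resources = [1, 4, 3], total = 8
  t=11: active resources = [1, 4, 3], total = 8
Peak resource demand = 12

12


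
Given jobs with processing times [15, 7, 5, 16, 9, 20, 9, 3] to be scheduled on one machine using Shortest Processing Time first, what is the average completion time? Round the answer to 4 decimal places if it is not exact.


Sort jobs by processing time (SPT order): [3, 5, 7, 9, 9, 15, 16, 20]
Compute completion times sequentially:
  Job 1: processing = 3, completes at 3
  Job 2: processing = 5, completes at 8
  Job 3: processing = 7, completes at 15
  Job 4: processing = 9, completes at 24
  Job 5: processing = 9, completes at 33
  Job 6: processing = 15, completes at 48
  Job 7: processing = 16, completes at 64
  Job 8: processing = 20, completes at 84
Sum of completion times = 279
Average completion time = 279/8 = 34.875

34.875


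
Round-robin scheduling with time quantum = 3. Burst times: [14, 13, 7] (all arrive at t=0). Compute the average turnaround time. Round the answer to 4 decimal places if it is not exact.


Time quantum = 3
Execution trace:
  J1 runs 3 units, time = 3
  J2 runs 3 units, time = 6
  J3 runs 3 units, time = 9
  J1 runs 3 units, time = 12
  J2 runs 3 units, time = 15
  J3 runs 3 units, time = 18
  J1 runs 3 units, time = 21
  J2 runs 3 units, time = 24
  J3 runs 1 units, time = 25
  J1 runs 3 units, time = 28
  J2 runs 3 units, time = 31
  J1 runs 2 units, time = 33
  J2 runs 1 units, time = 34
Finish times: [33, 34, 25]
Average turnaround = 92/3 = 30.6667

30.6667


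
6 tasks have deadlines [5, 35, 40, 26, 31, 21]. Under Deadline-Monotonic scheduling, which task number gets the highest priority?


Sort tasks by relative deadline (ascending):
  Task 1: deadline = 5
  Task 6: deadline = 21
  Task 4: deadline = 26
  Task 5: deadline = 31
  Task 2: deadline = 35
  Task 3: deadline = 40
Priority order (highest first): [1, 6, 4, 5, 2, 3]
Highest priority task = 1

1


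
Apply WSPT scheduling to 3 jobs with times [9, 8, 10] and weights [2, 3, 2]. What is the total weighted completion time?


Compute p/w ratios and sort ascending (WSPT): [(8, 3), (9, 2), (10, 2)]
Compute weighted completion times:
  Job (p=8,w=3): C=8, w*C=3*8=24
  Job (p=9,w=2): C=17, w*C=2*17=34
  Job (p=10,w=2): C=27, w*C=2*27=54
Total weighted completion time = 112

112


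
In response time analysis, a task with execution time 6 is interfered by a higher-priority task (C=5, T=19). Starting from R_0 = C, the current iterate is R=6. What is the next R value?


R_next = C + ceil(R_prev / T_hp) * C_hp
ceil(6 / 19) = ceil(0.3158) = 1
Interference = 1 * 5 = 5
R_next = 6 + 5 = 11

11


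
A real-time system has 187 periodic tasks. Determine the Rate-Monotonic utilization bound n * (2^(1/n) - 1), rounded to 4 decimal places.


Compute 2^(1/187) = 1.0037135476
Subtract 1: 1.0037135476 - 1 = 0.0037135476
Multiply by n: 187 * 0.0037135476 = 0.6944334012
Round to 4 dp: 0.6944

0.6944


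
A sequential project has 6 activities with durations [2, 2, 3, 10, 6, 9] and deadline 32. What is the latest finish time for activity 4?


LF(activity 4) = deadline - sum of successor durations
Successors: activities 5 through 6 with durations [6, 9]
Sum of successor durations = 15
LF = 32 - 15 = 17

17


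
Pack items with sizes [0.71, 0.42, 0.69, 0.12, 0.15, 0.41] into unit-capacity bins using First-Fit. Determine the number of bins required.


Place items sequentially using First-Fit:
  Item 0.71 -> new Bin 1
  Item 0.42 -> new Bin 2
  Item 0.69 -> new Bin 3
  Item 0.12 -> Bin 1 (now 0.83)
  Item 0.15 -> Bin 1 (now 0.98)
  Item 0.41 -> Bin 2 (now 0.83)
Total bins used = 3

3


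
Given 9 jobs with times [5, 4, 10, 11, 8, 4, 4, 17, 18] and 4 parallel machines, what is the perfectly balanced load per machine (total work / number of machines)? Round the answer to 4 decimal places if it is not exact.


Total processing time = 5 + 4 + 10 + 11 + 8 + 4 + 4 + 17 + 18 = 81
Number of machines = 4
Ideal balanced load = 81 / 4 = 20.25

20.25


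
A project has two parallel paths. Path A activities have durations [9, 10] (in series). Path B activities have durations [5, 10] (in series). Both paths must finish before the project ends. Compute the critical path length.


Path A total = 9 + 10 = 19
Path B total = 5 + 10 = 15
Critical path = longest path = max(19, 15) = 19

19


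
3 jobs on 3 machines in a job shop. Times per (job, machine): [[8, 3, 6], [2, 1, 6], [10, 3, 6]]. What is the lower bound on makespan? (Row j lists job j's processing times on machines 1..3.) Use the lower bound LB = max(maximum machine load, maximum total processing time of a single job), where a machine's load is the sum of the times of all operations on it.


Machine loads:
  Machine 1: 8 + 2 + 10 = 20
  Machine 2: 3 + 1 + 3 = 7
  Machine 3: 6 + 6 + 6 = 18
Max machine load = 20
Job totals:
  Job 1: 17
  Job 2: 9
  Job 3: 19
Max job total = 19
Lower bound = max(20, 19) = 20

20


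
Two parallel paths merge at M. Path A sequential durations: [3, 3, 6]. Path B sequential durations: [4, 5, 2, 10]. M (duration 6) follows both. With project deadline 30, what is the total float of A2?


Forward pass: ES(A2) = sum of predecessors on chain A = 3
EF = ES + duration = 3 + 3 = 6
Backward pass: LF(M) = deadline = 30; LS(M) = 30 - 6 = 24
LF(A2) = LS(M) - sum(successors on chain A) = 24 - 6 = 18
LS = LF - duration = 18 - 3 = 15
Total float = LS - ES = 15 - 3 = 12

12


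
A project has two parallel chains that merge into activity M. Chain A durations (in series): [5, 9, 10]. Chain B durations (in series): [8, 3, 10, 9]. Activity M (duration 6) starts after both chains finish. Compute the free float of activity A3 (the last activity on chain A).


ES(A3) = sum of predecessors on chain A = 14
EF(A3) = ES + duration = 14 + 10 = 24
Successor of A3 is M. ES(M) = max(sum(A), sum(B)) = max(24, 30) = 30
Free float = ES(successor) - EF(current) = 30 - 24 = 6

6


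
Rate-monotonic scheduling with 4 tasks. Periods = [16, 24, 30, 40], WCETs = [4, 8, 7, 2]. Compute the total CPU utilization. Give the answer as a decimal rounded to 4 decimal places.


Compute individual utilizations (exact fractions):
  Task 1: C/T = 4/16 = 1/4 (approx. 0.25)
  Task 2: C/T = 8/24 = 1/3 (approx. 0.3333)
  Task 3: C/T = 7/30 (approx. 0.2333)
  Task 4: C/T = 2/40 = 1/20 (approx. 0.05)
Total utilization U = 1/4 + 1/3 + 7/30 + 1/20 = 13/15
Rounded to 4 decimal places: U = 0.8667
RM (Liu & Layland) bound for 4 tasks = 0.756828; compare with U = 13/15 (approx. 0.866667)
bound < U <= 1, so the RM sufficient condition is not met (inconclusive; an exact test such as response-time analysis is needed).

0.8667


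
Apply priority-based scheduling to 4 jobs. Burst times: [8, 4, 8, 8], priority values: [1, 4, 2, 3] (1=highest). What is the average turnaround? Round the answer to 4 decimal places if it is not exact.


Sort by priority (ascending = highest first):
Order: [(1, 8), (2, 8), (3, 8), (4, 4)]
Completion times:
  Priority 1, burst=8, C=8
  Priority 2, burst=8, C=16
  Priority 3, burst=8, C=24
  Priority 4, burst=4, C=28
Average turnaround = 76/4 = 19.0

19.0


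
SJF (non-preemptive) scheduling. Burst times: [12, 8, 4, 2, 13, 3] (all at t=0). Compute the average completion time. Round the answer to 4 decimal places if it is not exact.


SJF order (ascending): [2, 3, 4, 8, 12, 13]
Completion times:
  Job 1: burst=2, C=2
  Job 2: burst=3, C=5
  Job 3: burst=4, C=9
  Job 4: burst=8, C=17
  Job 5: burst=12, C=29
  Job 6: burst=13, C=42
Average completion = 104/6 = 17.3333

17.3333


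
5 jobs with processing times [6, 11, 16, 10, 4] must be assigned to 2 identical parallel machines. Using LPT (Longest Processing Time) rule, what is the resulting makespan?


Sort jobs in decreasing order (LPT): [16, 11, 10, 6, 4]
Assign each job to the least loaded machine:
  Machine 1: jobs [16, 6], load = 22
  Machine 2: jobs [11, 10, 4], load = 25
Makespan = max load = 25

25


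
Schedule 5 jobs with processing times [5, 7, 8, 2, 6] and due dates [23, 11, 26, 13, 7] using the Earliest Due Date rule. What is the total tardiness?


Sort by due date (EDD order): [(6, 7), (7, 11), (2, 13), (5, 23), (8, 26)]
Compute completion times and tardiness:
  Job 1: p=6, d=7, C=6, tardiness=max(0,6-7)=0
  Job 2: p=7, d=11, C=13, tardiness=max(0,13-11)=2
  Job 3: p=2, d=13, C=15, tardiness=max(0,15-13)=2
  Job 4: p=5, d=23, C=20, tardiness=max(0,20-23)=0
  Job 5: p=8, d=26, C=28, tardiness=max(0,28-26)=2
Total tardiness = 6

6


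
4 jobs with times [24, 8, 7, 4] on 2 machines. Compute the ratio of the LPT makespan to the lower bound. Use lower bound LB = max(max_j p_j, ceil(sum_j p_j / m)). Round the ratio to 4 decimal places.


LPT order: [24, 8, 7, 4]
Machine loads after assignment: [24, 19]
LPT makespan = 24
Lower bound = max(max_job, ceil(total/2)) = max(24, 22) = 24
Ratio = 24 / 24 = 1.0

1.0


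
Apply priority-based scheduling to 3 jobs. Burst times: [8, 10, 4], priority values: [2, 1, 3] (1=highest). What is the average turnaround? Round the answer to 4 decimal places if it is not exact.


Sort by priority (ascending = highest first):
Order: [(1, 10), (2, 8), (3, 4)]
Completion times:
  Priority 1, burst=10, C=10
  Priority 2, burst=8, C=18
  Priority 3, burst=4, C=22
Average turnaround = 50/3 = 16.6667

16.6667


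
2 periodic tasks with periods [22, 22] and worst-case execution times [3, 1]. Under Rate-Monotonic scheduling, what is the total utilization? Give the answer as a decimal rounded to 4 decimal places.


Compute individual utilizations (exact fractions):
  Task 1: C/T = 3/22 (approx. 0.1364)
  Task 2: C/T = 1/22 (approx. 0.0455)
Total utilization U = 3/22 + 1/22 = 2/11
Rounded to 4 decimal places: U = 0.1818
RM (Liu & Layland) bound for 2 tasks = 0.828427; compare with U = 2/11 (approx. 0.181818)
U <= bound, so schedulable by RM sufficient condition.

0.1818


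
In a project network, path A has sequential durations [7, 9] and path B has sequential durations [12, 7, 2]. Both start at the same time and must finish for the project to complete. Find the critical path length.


Path A total = 7 + 9 = 16
Path B total = 12 + 7 + 2 = 21
Critical path = longest path = max(16, 21) = 21

21


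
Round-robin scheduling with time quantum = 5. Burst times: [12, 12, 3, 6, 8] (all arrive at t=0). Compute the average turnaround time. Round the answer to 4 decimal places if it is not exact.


Time quantum = 5
Execution trace:
  J1 runs 5 units, time = 5
  J2 runs 5 units, time = 10
  J3 runs 3 units, time = 13
  J4 runs 5 units, time = 18
  J5 runs 5 units, time = 23
  J1 runs 5 units, time = 28
  J2 runs 5 units, time = 33
  J4 runs 1 units, time = 34
  J5 runs 3 units, time = 37
  J1 runs 2 units, time = 39
  J2 runs 2 units, time = 41
Finish times: [39, 41, 13, 34, 37]
Average turnaround = 164/5 = 32.8

32.8


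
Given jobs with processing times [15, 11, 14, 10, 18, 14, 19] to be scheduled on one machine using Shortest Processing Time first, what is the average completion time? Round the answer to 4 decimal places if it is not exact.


Sort jobs by processing time (SPT order): [10, 11, 14, 14, 15, 18, 19]
Compute completion times sequentially:
  Job 1: processing = 10, completes at 10
  Job 2: processing = 11, completes at 21
  Job 3: processing = 14, completes at 35
  Job 4: processing = 14, completes at 49
  Job 5: processing = 15, completes at 64
  Job 6: processing = 18, completes at 82
  Job 7: processing = 19, completes at 101
Sum of completion times = 362
Average completion time = 362/7 = 51.7143

51.7143


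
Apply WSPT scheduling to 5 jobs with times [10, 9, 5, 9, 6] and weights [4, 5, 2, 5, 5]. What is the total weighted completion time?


Compute p/w ratios and sort ascending (WSPT): [(6, 5), (9, 5), (9, 5), (10, 4), (5, 2)]
Compute weighted completion times:
  Job (p=6,w=5): C=6, w*C=5*6=30
  Job (p=9,w=5): C=15, w*C=5*15=75
  Job (p=9,w=5): C=24, w*C=5*24=120
  Job (p=10,w=4): C=34, w*C=4*34=136
  Job (p=5,w=2): C=39, w*C=2*39=78
Total weighted completion time = 439

439


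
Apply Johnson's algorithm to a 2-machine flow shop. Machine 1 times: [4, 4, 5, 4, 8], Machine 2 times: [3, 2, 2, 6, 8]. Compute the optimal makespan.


Apply Johnson's rule:
  Group 1 (a <= b): [(4, 4, 6), (5, 8, 8)]
  Group 2 (a > b): [(1, 4, 3), (2, 4, 2), (3, 5, 2)]
Optimal job order: [4, 5, 1, 2, 3]
Schedule:
  Job 4: M1 done at 4, M2 done at 10
  Job 5: M1 done at 12, M2 done at 20
  Job 1: M1 done at 16, M2 done at 23
  Job 2: M1 done at 20, M2 done at 25
  Job 3: M1 done at 25, M2 done at 27
Makespan = 27

27


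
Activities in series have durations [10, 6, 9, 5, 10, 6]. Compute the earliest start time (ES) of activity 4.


Activity 4 starts after activities 1 through 3 complete.
Predecessor durations: [10, 6, 9]
ES = 10 + 6 + 9 = 25

25


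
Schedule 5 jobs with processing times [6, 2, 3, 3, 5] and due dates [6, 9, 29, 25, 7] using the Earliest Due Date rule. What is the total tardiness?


Sort by due date (EDD order): [(6, 6), (5, 7), (2, 9), (3, 25), (3, 29)]
Compute completion times and tardiness:
  Job 1: p=6, d=6, C=6, tardiness=max(0,6-6)=0
  Job 2: p=5, d=7, C=11, tardiness=max(0,11-7)=4
  Job 3: p=2, d=9, C=13, tardiness=max(0,13-9)=4
  Job 4: p=3, d=25, C=16, tardiness=max(0,16-25)=0
  Job 5: p=3, d=29, C=19, tardiness=max(0,19-29)=0
Total tardiness = 8

8


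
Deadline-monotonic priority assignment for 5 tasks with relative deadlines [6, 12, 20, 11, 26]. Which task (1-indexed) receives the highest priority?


Sort tasks by relative deadline (ascending):
  Task 1: deadline = 6
  Task 4: deadline = 11
  Task 2: deadline = 12
  Task 3: deadline = 20
  Task 5: deadline = 26
Priority order (highest first): [1, 4, 2, 3, 5]
Highest priority task = 1

1


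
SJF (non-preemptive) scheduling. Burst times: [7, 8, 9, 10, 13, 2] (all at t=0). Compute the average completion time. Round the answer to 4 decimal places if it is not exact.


SJF order (ascending): [2, 7, 8, 9, 10, 13]
Completion times:
  Job 1: burst=2, C=2
  Job 2: burst=7, C=9
  Job 3: burst=8, C=17
  Job 4: burst=9, C=26
  Job 5: burst=10, C=36
  Job 6: burst=13, C=49
Average completion = 139/6 = 23.1667

23.1667


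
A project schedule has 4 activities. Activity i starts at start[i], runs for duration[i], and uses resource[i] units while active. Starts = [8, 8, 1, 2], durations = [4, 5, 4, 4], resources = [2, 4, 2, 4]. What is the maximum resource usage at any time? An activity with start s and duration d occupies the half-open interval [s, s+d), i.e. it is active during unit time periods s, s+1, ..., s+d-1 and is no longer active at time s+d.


Each activity i is active on [start_i, start_i + duration_i).
Compute total resource usage per time slot:
  t=0: active resources = [], total = 0
  t=1: active resources = [2], total = 2
  t=2: active resources = [2, 4], total = 6
  t=3: active resources = [2, 4], total = 6
  t=4: active resources = [2, 4], total = 6
  t=5: active resources = [4], total = 4
  t=6: active resources = [], total = 0
  t=7: active resources = [], total = 0
  t=8: active resources = [2, 4], total = 6
  t=9: active resources = [2, 4], total = 6
  t=10: active resources = [2, 4], total = 6
  t=11: active resources = [2, 4], total = 6
  t=12: active resources = [4], total = 4
Peak resource demand = 6

6


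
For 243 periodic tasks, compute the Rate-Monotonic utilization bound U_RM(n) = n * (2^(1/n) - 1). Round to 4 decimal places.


Compute 2^(1/243) = 1.0028565297
Subtract 1: 1.0028565297 - 1 = 0.0028565297
Multiply by n: 243 * 0.0028565297 = 0.6941367171
Round to 4 dp: 0.6941

0.6941


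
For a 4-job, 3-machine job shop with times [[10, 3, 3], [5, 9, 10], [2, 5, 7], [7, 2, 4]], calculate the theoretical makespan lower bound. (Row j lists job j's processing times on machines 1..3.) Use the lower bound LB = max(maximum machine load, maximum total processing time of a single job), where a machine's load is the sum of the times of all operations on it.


Machine loads:
  Machine 1: 10 + 5 + 2 + 7 = 24
  Machine 2: 3 + 9 + 5 + 2 = 19
  Machine 3: 3 + 10 + 7 + 4 = 24
Max machine load = 24
Job totals:
  Job 1: 16
  Job 2: 24
  Job 3: 14
  Job 4: 13
Max job total = 24
Lower bound = max(24, 24) = 24

24


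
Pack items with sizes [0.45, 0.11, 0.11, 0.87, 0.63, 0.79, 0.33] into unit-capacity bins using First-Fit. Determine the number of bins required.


Place items sequentially using First-Fit:
  Item 0.45 -> new Bin 1
  Item 0.11 -> Bin 1 (now 0.56)
  Item 0.11 -> Bin 1 (now 0.67)
  Item 0.87 -> new Bin 2
  Item 0.63 -> new Bin 3
  Item 0.79 -> new Bin 4
  Item 0.33 -> Bin 1 (now 1.0)
Total bins used = 4

4


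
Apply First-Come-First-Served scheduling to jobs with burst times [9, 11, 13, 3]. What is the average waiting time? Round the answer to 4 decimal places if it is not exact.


FCFS order (as given): [9, 11, 13, 3]
Waiting times:
  Job 1: wait = 0
  Job 2: wait = 9
  Job 3: wait = 20
  Job 4: wait = 33
Sum of waiting times = 62
Average waiting time = 62/4 = 15.5

15.5


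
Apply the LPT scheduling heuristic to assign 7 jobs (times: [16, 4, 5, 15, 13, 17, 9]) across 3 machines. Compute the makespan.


Sort jobs in decreasing order (LPT): [17, 16, 15, 13, 9, 5, 4]
Assign each job to the least loaded machine:
  Machine 1: jobs [17, 5, 4], load = 26
  Machine 2: jobs [16, 9], load = 25
  Machine 3: jobs [15, 13], load = 28
Makespan = max load = 28

28


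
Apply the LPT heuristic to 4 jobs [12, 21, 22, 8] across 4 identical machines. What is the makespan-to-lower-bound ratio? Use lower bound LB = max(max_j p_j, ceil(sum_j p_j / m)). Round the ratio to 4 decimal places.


LPT order: [22, 21, 12, 8]
Machine loads after assignment: [22, 21, 12, 8]
LPT makespan = 22
Lower bound = max(max_job, ceil(total/4)) = max(22, 16) = 22
Ratio = 22 / 22 = 1.0

1.0


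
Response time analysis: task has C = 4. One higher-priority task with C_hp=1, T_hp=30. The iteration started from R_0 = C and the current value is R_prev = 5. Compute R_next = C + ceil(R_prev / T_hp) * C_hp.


R_next = C + ceil(R_prev / T_hp) * C_hp
ceil(5 / 30) = ceil(0.1667) = 1
Interference = 1 * 1 = 1
R_next = 4 + 1 = 5
R_next = R_prev, so the iteration has converged (response time = 5).

5


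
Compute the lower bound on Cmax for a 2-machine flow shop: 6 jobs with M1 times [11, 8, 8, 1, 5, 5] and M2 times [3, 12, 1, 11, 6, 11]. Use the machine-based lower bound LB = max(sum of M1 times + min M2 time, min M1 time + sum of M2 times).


LB1 = sum(M1 times) + min(M2 times) = 38 + 1 = 39
LB2 = min(M1 times) + sum(M2 times) = 1 + 44 = 45
Lower bound = max(LB1, LB2) = max(39, 45) = 45

45


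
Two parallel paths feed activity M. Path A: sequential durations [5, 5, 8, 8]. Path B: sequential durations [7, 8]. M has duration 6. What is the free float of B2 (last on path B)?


ES(B2) = sum of predecessors on chain B = 7
EF(B2) = ES + duration = 7 + 8 = 15
Successor of B2 is M. ES(M) = max(sum(A), sum(B)) = max(26, 15) = 26
Free float = ES(successor) - EF(current) = 26 - 15 = 11

11


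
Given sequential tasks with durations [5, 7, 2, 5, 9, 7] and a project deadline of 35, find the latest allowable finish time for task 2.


LF(activity 2) = deadline - sum of successor durations
Successors: activities 3 through 6 with durations [2, 5, 9, 7]
Sum of successor durations = 23
LF = 35 - 23 = 12

12


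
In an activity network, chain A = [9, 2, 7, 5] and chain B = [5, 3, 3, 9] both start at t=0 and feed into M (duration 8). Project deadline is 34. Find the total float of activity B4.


Forward pass: ES(B4) = sum of predecessors on chain B = 11
EF = ES + duration = 11 + 9 = 20
Backward pass: LF(M) = deadline = 34; LS(M) = 34 - 8 = 26
LF(B4) = LS(M) - sum(successors on chain B) = 26 - 0 = 26
LS = LF - duration = 26 - 9 = 17
Total float = LS - ES = 17 - 11 = 6

6


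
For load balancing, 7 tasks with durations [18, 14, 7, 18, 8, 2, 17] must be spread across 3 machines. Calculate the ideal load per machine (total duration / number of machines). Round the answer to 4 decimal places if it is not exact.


Total processing time = 18 + 14 + 7 + 18 + 8 + 2 + 17 = 84
Number of machines = 3
Ideal balanced load = 84 / 3 = 28.0

28.0


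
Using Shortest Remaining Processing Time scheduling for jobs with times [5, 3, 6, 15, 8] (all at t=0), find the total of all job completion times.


Since all jobs arrive at t=0, SRPT equals SPT ordering.
SPT order: [3, 5, 6, 8, 15]
Completion times:
  Job 1: p=3, C=3
  Job 2: p=5, C=8
  Job 3: p=6, C=14
  Job 4: p=8, C=22
  Job 5: p=15, C=37
Total completion time = 3 + 8 + 14 + 22 + 37 = 84

84


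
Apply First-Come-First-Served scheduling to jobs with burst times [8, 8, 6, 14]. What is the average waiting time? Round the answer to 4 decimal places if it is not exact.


FCFS order (as given): [8, 8, 6, 14]
Waiting times:
  Job 1: wait = 0
  Job 2: wait = 8
  Job 3: wait = 16
  Job 4: wait = 22
Sum of waiting times = 46
Average waiting time = 46/4 = 11.5

11.5


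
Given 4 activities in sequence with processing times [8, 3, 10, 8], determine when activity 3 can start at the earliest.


Activity 3 starts after activities 1 through 2 complete.
Predecessor durations: [8, 3]
ES = 8 + 3 = 11

11


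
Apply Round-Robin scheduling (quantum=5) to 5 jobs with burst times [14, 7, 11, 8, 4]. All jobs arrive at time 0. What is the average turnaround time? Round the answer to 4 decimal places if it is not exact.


Time quantum = 5
Execution trace:
  J1 runs 5 units, time = 5
  J2 runs 5 units, time = 10
  J3 runs 5 units, time = 15
  J4 runs 5 units, time = 20
  J5 runs 4 units, time = 24
  J1 runs 5 units, time = 29
  J2 runs 2 units, time = 31
  J3 runs 5 units, time = 36
  J4 runs 3 units, time = 39
  J1 runs 4 units, time = 43
  J3 runs 1 units, time = 44
Finish times: [43, 31, 44, 39, 24]
Average turnaround = 181/5 = 36.2

36.2


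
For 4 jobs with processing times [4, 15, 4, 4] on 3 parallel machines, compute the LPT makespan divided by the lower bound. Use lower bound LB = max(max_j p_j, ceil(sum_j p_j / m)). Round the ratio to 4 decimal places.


LPT order: [15, 4, 4, 4]
Machine loads after assignment: [15, 8, 4]
LPT makespan = 15
Lower bound = max(max_job, ceil(total/3)) = max(15, 9) = 15
Ratio = 15 / 15 = 1.0

1.0


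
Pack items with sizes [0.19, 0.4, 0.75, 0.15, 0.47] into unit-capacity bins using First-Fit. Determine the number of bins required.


Place items sequentially using First-Fit:
  Item 0.19 -> new Bin 1
  Item 0.4 -> Bin 1 (now 0.59)
  Item 0.75 -> new Bin 2
  Item 0.15 -> Bin 1 (now 0.74)
  Item 0.47 -> new Bin 3
Total bins used = 3

3


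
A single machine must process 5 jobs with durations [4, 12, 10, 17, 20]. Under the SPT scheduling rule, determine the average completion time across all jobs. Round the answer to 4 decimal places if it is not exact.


Sort jobs by processing time (SPT order): [4, 10, 12, 17, 20]
Compute completion times sequentially:
  Job 1: processing = 4, completes at 4
  Job 2: processing = 10, completes at 14
  Job 3: processing = 12, completes at 26
  Job 4: processing = 17, completes at 43
  Job 5: processing = 20, completes at 63
Sum of completion times = 150
Average completion time = 150/5 = 30.0

30.0


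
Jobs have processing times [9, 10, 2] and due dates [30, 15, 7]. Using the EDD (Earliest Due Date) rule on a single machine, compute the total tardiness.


Sort by due date (EDD order): [(2, 7), (10, 15), (9, 30)]
Compute completion times and tardiness:
  Job 1: p=2, d=7, C=2, tardiness=max(0,2-7)=0
  Job 2: p=10, d=15, C=12, tardiness=max(0,12-15)=0
  Job 3: p=9, d=30, C=21, tardiness=max(0,21-30)=0
Total tardiness = 0

0


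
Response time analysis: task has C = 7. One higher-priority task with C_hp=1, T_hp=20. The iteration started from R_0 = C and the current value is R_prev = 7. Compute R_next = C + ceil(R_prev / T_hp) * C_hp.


R_next = C + ceil(R_prev / T_hp) * C_hp
ceil(7 / 20) = ceil(0.35) = 1
Interference = 1 * 1 = 1
R_next = 7 + 1 = 8

8


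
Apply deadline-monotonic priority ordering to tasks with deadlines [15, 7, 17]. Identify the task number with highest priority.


Sort tasks by relative deadline (ascending):
  Task 2: deadline = 7
  Task 1: deadline = 15
  Task 3: deadline = 17
Priority order (highest first): [2, 1, 3]
Highest priority task = 2

2


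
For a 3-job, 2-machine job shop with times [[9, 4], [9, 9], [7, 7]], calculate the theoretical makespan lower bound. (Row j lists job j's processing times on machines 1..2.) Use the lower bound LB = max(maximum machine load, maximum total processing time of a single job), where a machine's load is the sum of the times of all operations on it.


Machine loads:
  Machine 1: 9 + 9 + 7 = 25
  Machine 2: 4 + 9 + 7 = 20
Max machine load = 25
Job totals:
  Job 1: 13
  Job 2: 18
  Job 3: 14
Max job total = 18
Lower bound = max(25, 18) = 25

25


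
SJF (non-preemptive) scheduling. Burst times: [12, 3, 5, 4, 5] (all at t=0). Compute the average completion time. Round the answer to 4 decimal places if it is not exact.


SJF order (ascending): [3, 4, 5, 5, 12]
Completion times:
  Job 1: burst=3, C=3
  Job 2: burst=4, C=7
  Job 3: burst=5, C=12
  Job 4: burst=5, C=17
  Job 5: burst=12, C=29
Average completion = 68/5 = 13.6

13.6


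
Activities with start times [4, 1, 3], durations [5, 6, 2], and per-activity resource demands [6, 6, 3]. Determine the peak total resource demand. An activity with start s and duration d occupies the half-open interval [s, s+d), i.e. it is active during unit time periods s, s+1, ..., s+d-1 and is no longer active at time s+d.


Each activity i is active on [start_i, start_i + duration_i).
Compute total resource usage per time slot:
  t=0: active resources = [], total = 0
  t=1: active resources = [6], total = 6
  t=2: active resources = [6], total = 6
  t=3: active resources = [6, 3], total = 9
  t=4: active resources = [6, 6, 3], total = 15
  t=5: active resources = [6, 6], total = 12
  t=6: active resources = [6, 6], total = 12
  t=7: active resources = [6], total = 6
  t=8: active resources = [6], total = 6
Peak resource demand = 15

15
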